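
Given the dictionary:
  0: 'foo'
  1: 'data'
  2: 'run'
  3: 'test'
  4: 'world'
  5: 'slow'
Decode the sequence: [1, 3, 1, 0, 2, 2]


Look up each index in the dictionary:
  1 -> 'data'
  3 -> 'test'
  1 -> 'data'
  0 -> 'foo'
  2 -> 'run'
  2 -> 'run'

Decoded: "data test data foo run run"


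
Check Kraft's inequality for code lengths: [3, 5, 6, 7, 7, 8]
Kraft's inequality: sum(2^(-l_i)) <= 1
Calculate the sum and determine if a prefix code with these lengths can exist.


Sum = 2^(-3) + 2^(-5) + 2^(-6) + 2^(-7) + 2^(-7) + 2^(-8)
    = 0.125 + 0.03125 + 0.015625 + 0.0078125 + 0.0078125 + 0.00390625
    = 49/256 = 0.19140625
Since 0.19140625 <= 1, Kraft's inequality IS satisfied.
A prefix code with these lengths CAN exist.

Kraft sum = 0.19140625. Satisfied.


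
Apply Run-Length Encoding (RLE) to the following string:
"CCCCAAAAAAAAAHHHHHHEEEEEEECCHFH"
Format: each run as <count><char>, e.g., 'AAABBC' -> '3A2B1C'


Scanning runs left to right:
  i=0: run of 'C' x 4 -> '4C'
  i=4: run of 'A' x 9 -> '9A'
  i=13: run of 'H' x 6 -> '6H'
  i=19: run of 'E' x 7 -> '7E'
  i=26: run of 'C' x 2 -> '2C'
  i=28: run of 'H' x 1 -> '1H'
  i=29: run of 'F' x 1 -> '1F'
  i=30: run of 'H' x 1 -> '1H'

RLE = 4C9A6H7E2C1H1F1H


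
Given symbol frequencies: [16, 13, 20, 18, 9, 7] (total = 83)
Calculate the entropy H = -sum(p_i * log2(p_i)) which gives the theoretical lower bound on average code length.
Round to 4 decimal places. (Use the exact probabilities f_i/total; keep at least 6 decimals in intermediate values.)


Per-symbol terms -p_i * log2(p_i) with p_i = f_i/83:
  p = 16/83 = 0.192771: log2(p) = -2.375039, -p*log2(p) = 0.457839
  p = 13/83 = 0.156627: log2(p) = -2.674600, -p*log2(p) = 0.418913
  p = 20/83 = 0.240964: log2(p) = -2.053111, -p*log2(p) = 0.494726
  p = 18/83 = 0.216867: log2(p) = -2.205114, -p*log2(p) = 0.478218
  p = 9/83 = 0.108434: log2(p) = -3.205114, -p*log2(p) = 0.347543
  p = 7/83 = 0.084337: log2(p) = -3.567685, -p*log2(p) = 0.300889
H = 0.457839 + 0.418913 + 0.494726 + 0.478218 + 0.347543 + 0.300889 = 2.498128

H = 2.4981 bits/symbol


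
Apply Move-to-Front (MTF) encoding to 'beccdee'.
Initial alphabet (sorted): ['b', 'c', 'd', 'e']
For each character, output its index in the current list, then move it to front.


MTF encoding:
'b': index 0 in ['b', 'c', 'd', 'e'] -> ['b', 'c', 'd', 'e']
'e': index 3 in ['b', 'c', 'd', 'e'] -> ['e', 'b', 'c', 'd']
'c': index 2 in ['e', 'b', 'c', 'd'] -> ['c', 'e', 'b', 'd']
'c': index 0 in ['c', 'e', 'b', 'd'] -> ['c', 'e', 'b', 'd']
'd': index 3 in ['c', 'e', 'b', 'd'] -> ['d', 'c', 'e', 'b']
'e': index 2 in ['d', 'c', 'e', 'b'] -> ['e', 'd', 'c', 'b']
'e': index 0 in ['e', 'd', 'c', 'b'] -> ['e', 'd', 'c', 'b']


Output: [0, 3, 2, 0, 3, 2, 0]


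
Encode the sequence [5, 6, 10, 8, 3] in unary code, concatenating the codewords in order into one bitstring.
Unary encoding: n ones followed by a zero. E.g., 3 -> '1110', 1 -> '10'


Encode each number as n ones followed by a terminating 0:
  5 -> 111110 (6 bits)
  6 -> 1111110 (7 bits)
  10 -> 11111111110 (11 bits)
  8 -> 111111110 (9 bits)
  3 -> 1110 (4 bits)
Total length = 6 + 7 + 11 + 9 + 4 = 37 bits.

Unary([5, 6, 10, 8, 3]) = 1111101111110111111111101111111101110 (37 bits)


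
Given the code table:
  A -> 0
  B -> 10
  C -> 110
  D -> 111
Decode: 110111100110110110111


Decoding:
110 -> C
111 -> D
10 -> B
0 -> A
110 -> C
110 -> C
110 -> C
111 -> D


Result: CDBACCCD


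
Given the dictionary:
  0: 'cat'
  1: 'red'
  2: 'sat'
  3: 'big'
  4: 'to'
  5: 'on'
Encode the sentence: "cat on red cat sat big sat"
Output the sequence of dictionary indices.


Look up each word in the dictionary:
  'cat' -> 0
  'on' -> 5
  'red' -> 1
  'cat' -> 0
  'sat' -> 2
  'big' -> 3
  'sat' -> 2

Encoded: [0, 5, 1, 0, 2, 3, 2]


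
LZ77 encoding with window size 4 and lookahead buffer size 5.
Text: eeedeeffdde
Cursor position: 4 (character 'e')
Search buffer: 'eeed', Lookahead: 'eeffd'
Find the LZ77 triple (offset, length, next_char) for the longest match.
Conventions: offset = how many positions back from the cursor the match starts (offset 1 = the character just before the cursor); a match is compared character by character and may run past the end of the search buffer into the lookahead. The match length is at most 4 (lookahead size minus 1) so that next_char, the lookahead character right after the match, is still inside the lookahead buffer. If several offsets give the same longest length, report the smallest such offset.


Try each offset into the search buffer:
  offset=1 (pos 3, char 'd'): match length 0
  offset=2 (pos 2, char 'e'): match length 1
  offset=3 (pos 1, char 'e'): match length 2
  offset=4 (pos 0, char 'e'): match length 2
Longest match has length 2, found at offsets 3, 4; take the smallest, offset 3.
next_char = character at position 4 + 2 = 6 -> 'f'

Best match: offset=3, length=2 (matching 'ee' starting at position 1)
LZ77 triple: (3, 2, 'f')


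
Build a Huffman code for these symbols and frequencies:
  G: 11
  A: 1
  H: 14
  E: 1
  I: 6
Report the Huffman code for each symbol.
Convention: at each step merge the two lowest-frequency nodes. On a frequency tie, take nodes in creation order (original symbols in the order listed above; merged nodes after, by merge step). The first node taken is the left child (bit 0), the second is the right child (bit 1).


Huffman tree construction:
Step 1: Merge A(1) + E(1) = 2
Step 2: Merge (A+E)(2) + I(6) = 8
Step 3: Merge ((A+E)+I)(8) + G(11) = 19
Step 4: Merge H(14) + (((A+E)+I)+G)(19) = 33
Read each symbol's code off the tree from the root (left child = 0, right child = 1).

Codes:
  G: 11 (length 2)
  A: 1000 (length 4)
  H: 0 (length 1)
  E: 1001 (length 4)
  I: 101 (length 3)
Average code length: 62/33 = 1.8788 bits/symbol


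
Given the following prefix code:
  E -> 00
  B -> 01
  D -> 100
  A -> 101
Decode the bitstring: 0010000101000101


Decoding step by step:
Bits 00 -> E
Bits 100 -> D
Bits 00 -> E
Bits 101 -> A
Bits 00 -> E
Bits 01 -> B
Bits 01 -> B


Decoded message: EDEAEBB


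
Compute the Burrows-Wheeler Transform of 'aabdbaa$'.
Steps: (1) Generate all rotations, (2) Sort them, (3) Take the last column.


Rotations (sorted):
  0: $aabdbaa -> last char: a
  1: a$aabdba -> last char: a
  2: aa$aabdb -> last char: b
  3: aabdbaa$ -> last char: $
  4: abdbaa$a -> last char: a
  5: baa$aabd -> last char: d
  6: bdbaa$aa -> last char: a
  7: dbaa$aab -> last char: b


BWT = aab$adab


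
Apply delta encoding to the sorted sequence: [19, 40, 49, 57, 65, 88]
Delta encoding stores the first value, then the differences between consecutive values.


First value: 19
Deltas:
  40 - 19 = 21
  49 - 40 = 9
  57 - 49 = 8
  65 - 57 = 8
  88 - 65 = 23


Delta encoded: [19, 21, 9, 8, 8, 23]


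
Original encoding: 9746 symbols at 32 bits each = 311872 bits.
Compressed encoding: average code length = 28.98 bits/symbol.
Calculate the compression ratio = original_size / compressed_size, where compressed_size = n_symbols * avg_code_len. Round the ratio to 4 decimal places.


original_size = n_symbols * orig_bits = 9746 * 32 = 311872 bits
compressed_size = n_symbols * avg_code_len = 9746 * 28.98 = 282439.08 bits
ratio = original_size / compressed_size = 311872 / 282439.08 = 1.1042

Compression ratio = 1.1042


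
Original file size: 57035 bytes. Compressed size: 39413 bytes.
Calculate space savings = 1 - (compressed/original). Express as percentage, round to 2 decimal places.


ratio = compressed/original = 39413/57035 = 0.691032
savings = 1 - ratio = 1 - 0.691032 = 0.308968
as a percentage: 0.308968 * 100 = 30.9%

Space savings = 1 - 39413/57035 = 30.9%


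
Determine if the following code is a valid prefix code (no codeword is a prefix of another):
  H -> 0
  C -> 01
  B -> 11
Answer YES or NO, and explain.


Checking each pair (does one codeword prefix another?):
  H='0' vs C='01': prefix -- VIOLATION

NO -- this is NOT a valid prefix code. H (0) is a prefix of C (01).


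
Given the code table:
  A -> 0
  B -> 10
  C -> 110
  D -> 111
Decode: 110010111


Decoding:
110 -> C
0 -> A
10 -> B
111 -> D


Result: CABD


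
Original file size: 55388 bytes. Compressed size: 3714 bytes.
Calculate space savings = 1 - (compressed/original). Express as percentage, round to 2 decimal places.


ratio = compressed/original = 3714/55388 = 0.067054
savings = 1 - ratio = 1 - 0.067054 = 0.932946
as a percentage: 0.932946 * 100 = 93.29%

Space savings = 1 - 3714/55388 = 93.29%


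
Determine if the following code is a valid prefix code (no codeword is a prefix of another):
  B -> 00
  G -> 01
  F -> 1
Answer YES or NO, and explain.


Checking each pair (does one codeword prefix another?):
  B='00' vs G='01': no prefix
  B='00' vs F='1': no prefix
  G='01' vs B='00': no prefix
  G='01' vs F='1': no prefix
  F='1' vs B='00': no prefix
  F='1' vs G='01': no prefix
No violation found over all pairs.

YES -- this is a valid prefix code. No codeword is a prefix of any other codeword.


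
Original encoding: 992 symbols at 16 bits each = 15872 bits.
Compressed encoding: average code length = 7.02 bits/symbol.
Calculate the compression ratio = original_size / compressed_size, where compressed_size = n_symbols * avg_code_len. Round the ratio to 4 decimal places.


original_size = n_symbols * orig_bits = 992 * 16 = 15872 bits
compressed_size = n_symbols * avg_code_len = 992 * 7.02 = 6963.84 bits
ratio = original_size / compressed_size = 15872 / 6963.84 = 2.2792

Compression ratio = 2.2792


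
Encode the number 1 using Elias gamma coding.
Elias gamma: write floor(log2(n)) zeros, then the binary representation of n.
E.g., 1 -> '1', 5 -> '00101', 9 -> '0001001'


num_bits = floor(log2(1)) + 1 = 1
leading_zeros = num_bits - 1 = 0
binary(1) = 1

Elias gamma(1) = '' + '1' = 1 (1 bits)


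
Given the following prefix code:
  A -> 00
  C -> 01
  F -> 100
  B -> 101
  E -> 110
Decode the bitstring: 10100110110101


Decoding step by step:
Bits 101 -> B
Bits 00 -> A
Bits 110 -> E
Bits 110 -> E
Bits 101 -> B


Decoded message: BAEEB


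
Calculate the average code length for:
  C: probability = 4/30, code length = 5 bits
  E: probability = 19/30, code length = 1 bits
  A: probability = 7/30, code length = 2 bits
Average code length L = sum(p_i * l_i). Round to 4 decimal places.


Weighted contributions p_i * l_i:
  C: (4/30) * 5 = 20/30
  E: (19/30) * 1 = 19/30
  A: (7/30) * 2 = 14/30
Sum = (20 + 19 + 14)/30 = 53/30

L = 53/30 = 1.7667 bits/symbol


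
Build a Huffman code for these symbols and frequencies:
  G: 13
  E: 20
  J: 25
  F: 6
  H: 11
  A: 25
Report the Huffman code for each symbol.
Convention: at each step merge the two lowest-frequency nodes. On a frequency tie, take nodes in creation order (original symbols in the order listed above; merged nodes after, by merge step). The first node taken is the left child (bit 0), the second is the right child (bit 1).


Huffman tree construction:
Step 1: Merge F(6) + H(11) = 17
Step 2: Merge G(13) + (F+H)(17) = 30
Step 3: Merge E(20) + J(25) = 45
Step 4: Merge A(25) + (G+(F+H))(30) = 55
Step 5: Merge (E+J)(45) + (A+(G+(F+H)))(55) = 100
Read each symbol's code off the tree from the root (left child = 0, right child = 1).

Codes:
  G: 110 (length 3)
  E: 00 (length 2)
  J: 01 (length 2)
  F: 1110 (length 4)
  H: 1111 (length 4)
  A: 10 (length 2)
Average code length: 247/100 = 2.4700 bits/symbol


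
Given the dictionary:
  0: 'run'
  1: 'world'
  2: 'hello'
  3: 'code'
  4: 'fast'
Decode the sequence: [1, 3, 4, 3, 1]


Look up each index in the dictionary:
  1 -> 'world'
  3 -> 'code'
  4 -> 'fast'
  3 -> 'code'
  1 -> 'world'

Decoded: "world code fast code world"


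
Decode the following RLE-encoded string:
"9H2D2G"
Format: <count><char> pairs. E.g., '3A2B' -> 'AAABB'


Expanding each <count><char> pair:
  9H -> 'HHHHHHHHH'
  2D -> 'DD'
  2G -> 'GG'

Decoded = HHHHHHHHHDDGG


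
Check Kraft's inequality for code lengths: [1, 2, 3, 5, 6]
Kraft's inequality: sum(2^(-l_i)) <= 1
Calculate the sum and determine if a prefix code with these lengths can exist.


Sum = 2^(-1) + 2^(-2) + 2^(-3) + 2^(-5) + 2^(-6)
    = 0.5 + 0.25 + 0.125 + 0.03125 + 0.015625
    = 59/64 = 0.921875
Since 0.921875 <= 1, Kraft's inequality IS satisfied.
A prefix code with these lengths CAN exist.

Kraft sum = 0.921875. Satisfied.


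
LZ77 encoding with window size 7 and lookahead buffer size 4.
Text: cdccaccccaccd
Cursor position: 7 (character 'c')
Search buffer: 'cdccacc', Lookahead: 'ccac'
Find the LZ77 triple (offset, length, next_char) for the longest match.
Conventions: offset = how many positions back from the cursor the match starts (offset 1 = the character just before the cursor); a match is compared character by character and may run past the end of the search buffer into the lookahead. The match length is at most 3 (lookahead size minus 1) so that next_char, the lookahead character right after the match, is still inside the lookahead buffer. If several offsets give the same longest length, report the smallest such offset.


Try each offset into the search buffer:
  offset=1 (pos 6, char 'c'): match length 2
  offset=2 (pos 5, char 'c'): match length 2
  offset=3 (pos 4, char 'a'): match length 0
  offset=4 (pos 3, char 'c'): match length 1
  offset=5 (pos 2, char 'c'): match length 3
  offset=6 (pos 1, char 'd'): match length 0
  offset=7 (pos 0, char 'c'): match length 1
Longest match has length 3 at offset 5.
next_char = character at position 7 + 3 = 10 -> 'c'

Best match: offset=5, length=3 (matching 'cca' starting at position 2)
LZ77 triple: (5, 3, 'c')


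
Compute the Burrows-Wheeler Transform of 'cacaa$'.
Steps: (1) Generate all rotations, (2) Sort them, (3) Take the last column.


Rotations (sorted):
  0: $cacaa -> last char: a
  1: a$caca -> last char: a
  2: aa$cac -> last char: c
  3: acaa$c -> last char: c
  4: caa$ca -> last char: a
  5: cacaa$ -> last char: $


BWT = aacca$


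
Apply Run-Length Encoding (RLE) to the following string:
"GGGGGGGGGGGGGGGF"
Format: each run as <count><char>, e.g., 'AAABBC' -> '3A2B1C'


Scanning runs left to right:
  i=0: run of 'G' x 15 -> '15G'
  i=15: run of 'F' x 1 -> '1F'

RLE = 15G1F


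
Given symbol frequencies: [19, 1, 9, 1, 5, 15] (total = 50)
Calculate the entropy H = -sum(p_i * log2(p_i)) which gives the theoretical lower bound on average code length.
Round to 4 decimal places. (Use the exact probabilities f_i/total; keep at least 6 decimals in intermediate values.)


Per-symbol terms -p_i * log2(p_i) with p_i = f_i/50:
  p = 19/50 = 0.380000: log2(p) = -1.395929, -p*log2(p) = 0.530453
  p = 1/50 = 0.020000: log2(p) = -5.643856, -p*log2(p) = 0.112877
  p = 9/50 = 0.180000: log2(p) = -2.473931, -p*log2(p) = 0.445308
  p = 1/50 = 0.020000: log2(p) = -5.643856, -p*log2(p) = 0.112877
  p = 5/50 = 0.100000: log2(p) = -3.321928, -p*log2(p) = 0.332193
  p = 15/50 = 0.300000: log2(p) = -1.736966, -p*log2(p) = 0.521090
H = 0.530453 + 0.112877 + 0.445308 + 0.112877 + 0.332193 + 0.521090 = 2.054798

H = 2.0548 bits/symbol


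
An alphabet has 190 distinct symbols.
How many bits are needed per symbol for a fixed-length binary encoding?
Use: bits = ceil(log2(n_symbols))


log2(190) = 7.5699
Bracket: 2^7 = 128 < 190 <= 2^8 = 256
So ceil(log2(190)) = 8

bits = ceil(log2(190)) = ceil(7.5699) = 8 bits


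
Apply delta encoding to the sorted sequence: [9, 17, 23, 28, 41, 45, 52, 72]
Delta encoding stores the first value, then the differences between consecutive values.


First value: 9
Deltas:
  17 - 9 = 8
  23 - 17 = 6
  28 - 23 = 5
  41 - 28 = 13
  45 - 41 = 4
  52 - 45 = 7
  72 - 52 = 20


Delta encoded: [9, 8, 6, 5, 13, 4, 7, 20]


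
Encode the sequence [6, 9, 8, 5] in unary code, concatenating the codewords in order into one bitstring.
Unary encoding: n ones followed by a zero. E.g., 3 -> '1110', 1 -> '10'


Encode each number as n ones followed by a terminating 0:
  6 -> 1111110 (7 bits)
  9 -> 1111111110 (10 bits)
  8 -> 111111110 (9 bits)
  5 -> 111110 (6 bits)
Total length = 7 + 10 + 9 + 6 = 32 bits.

Unary([6, 9, 8, 5]) = 11111101111111110111111110111110 (32 bits)


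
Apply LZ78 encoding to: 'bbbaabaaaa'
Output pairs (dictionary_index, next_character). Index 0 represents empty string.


LZ78 encoding steps:
Dictionary: {0: ''}
Step 1: w='' (idx 0), next='b' -> output (0, 'b'), add 'b' as idx 1
Step 2: w='b' (idx 1), next='b' -> output (1, 'b'), add 'bb' as idx 2
Step 3: w='' (idx 0), next='a' -> output (0, 'a'), add 'a' as idx 3
Step 4: w='a' (idx 3), next='b' -> output (3, 'b'), add 'ab' as idx 4
Step 5: w='a' (idx 3), next='a' -> output (3, 'a'), add 'aa' as idx 5
Step 6: w='aa' (idx 5), end of input -> output (5, '')


Encoded: [(0, 'b'), (1, 'b'), (0, 'a'), (3, 'b'), (3, 'a'), (5, '')]


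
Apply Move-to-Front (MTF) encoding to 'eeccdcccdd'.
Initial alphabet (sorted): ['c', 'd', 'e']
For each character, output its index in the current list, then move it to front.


MTF encoding:
'e': index 2 in ['c', 'd', 'e'] -> ['e', 'c', 'd']
'e': index 0 in ['e', 'c', 'd'] -> ['e', 'c', 'd']
'c': index 1 in ['e', 'c', 'd'] -> ['c', 'e', 'd']
'c': index 0 in ['c', 'e', 'd'] -> ['c', 'e', 'd']
'd': index 2 in ['c', 'e', 'd'] -> ['d', 'c', 'e']
'c': index 1 in ['d', 'c', 'e'] -> ['c', 'd', 'e']
'c': index 0 in ['c', 'd', 'e'] -> ['c', 'd', 'e']
'c': index 0 in ['c', 'd', 'e'] -> ['c', 'd', 'e']
'd': index 1 in ['c', 'd', 'e'] -> ['d', 'c', 'e']
'd': index 0 in ['d', 'c', 'e'] -> ['d', 'c', 'e']


Output: [2, 0, 1, 0, 2, 1, 0, 0, 1, 0]


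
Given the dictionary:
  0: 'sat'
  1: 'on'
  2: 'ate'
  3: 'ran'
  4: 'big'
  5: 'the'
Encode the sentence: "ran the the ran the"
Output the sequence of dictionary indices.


Look up each word in the dictionary:
  'ran' -> 3
  'the' -> 5
  'the' -> 5
  'ran' -> 3
  'the' -> 5

Encoded: [3, 5, 5, 3, 5]


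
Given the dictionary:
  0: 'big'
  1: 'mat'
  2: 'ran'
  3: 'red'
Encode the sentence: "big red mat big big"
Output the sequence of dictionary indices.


Look up each word in the dictionary:
  'big' -> 0
  'red' -> 3
  'mat' -> 1
  'big' -> 0
  'big' -> 0

Encoded: [0, 3, 1, 0, 0]


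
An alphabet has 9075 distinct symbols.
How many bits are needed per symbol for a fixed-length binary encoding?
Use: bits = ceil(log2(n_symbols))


log2(9075) = 13.1477
Bracket: 2^13 = 8192 < 9075 <= 2^14 = 16384
So ceil(log2(9075)) = 14

bits = ceil(log2(9075)) = ceil(13.1477) = 14 bits


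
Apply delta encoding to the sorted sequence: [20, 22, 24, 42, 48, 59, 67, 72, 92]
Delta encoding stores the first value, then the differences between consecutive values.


First value: 20
Deltas:
  22 - 20 = 2
  24 - 22 = 2
  42 - 24 = 18
  48 - 42 = 6
  59 - 48 = 11
  67 - 59 = 8
  72 - 67 = 5
  92 - 72 = 20


Delta encoded: [20, 2, 2, 18, 6, 11, 8, 5, 20]


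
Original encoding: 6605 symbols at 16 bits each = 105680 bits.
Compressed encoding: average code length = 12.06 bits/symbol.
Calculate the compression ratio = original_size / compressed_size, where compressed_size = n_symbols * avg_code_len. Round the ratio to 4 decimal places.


original_size = n_symbols * orig_bits = 6605 * 16 = 105680 bits
compressed_size = n_symbols * avg_code_len = 6605 * 12.06 = 79656.3 bits
ratio = original_size / compressed_size = 105680 / 79656.3 = 1.3267

Compression ratio = 1.3267


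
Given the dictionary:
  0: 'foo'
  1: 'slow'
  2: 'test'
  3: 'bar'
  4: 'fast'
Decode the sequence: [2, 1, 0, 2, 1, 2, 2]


Look up each index in the dictionary:
  2 -> 'test'
  1 -> 'slow'
  0 -> 'foo'
  2 -> 'test'
  1 -> 'slow'
  2 -> 'test'
  2 -> 'test'

Decoded: "test slow foo test slow test test"


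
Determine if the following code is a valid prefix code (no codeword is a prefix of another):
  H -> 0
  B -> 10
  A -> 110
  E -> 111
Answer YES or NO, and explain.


Checking each pair (does one codeword prefix another?):
  H='0' vs B='10': no prefix
  H='0' vs A='110': no prefix
  H='0' vs E='111': no prefix
  B='10' vs H='0': no prefix
  B='10' vs A='110': no prefix
  B='10' vs E='111': no prefix
  A='110' vs H='0': no prefix
  A='110' vs B='10': no prefix
  A='110' vs E='111': no prefix
  E='111' vs H='0': no prefix
  E='111' vs B='10': no prefix
  E='111' vs A='110': no prefix
No violation found over all pairs.

YES -- this is a valid prefix code. No codeword is a prefix of any other codeword.


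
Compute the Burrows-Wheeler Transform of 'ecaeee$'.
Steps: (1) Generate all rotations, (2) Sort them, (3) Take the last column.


Rotations (sorted):
  0: $ecaeee -> last char: e
  1: aeee$ec -> last char: c
  2: caeee$e -> last char: e
  3: e$ecaee -> last char: e
  4: ecaeee$ -> last char: $
  5: ee$ecae -> last char: e
  6: eee$eca -> last char: a


BWT = ecee$ea


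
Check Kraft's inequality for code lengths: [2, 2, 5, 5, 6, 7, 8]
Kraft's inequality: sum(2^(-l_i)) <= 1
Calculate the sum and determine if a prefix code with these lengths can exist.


Sum = 2^(-2) + 2^(-2) + 2^(-5) + 2^(-5) + 2^(-6) + 2^(-7) + 2^(-8)
    = 0.25 + 0.25 + 0.03125 + 0.03125 + 0.015625 + 0.0078125 + 0.00390625
    = 151/256 = 0.58984375
Since 0.58984375 <= 1, Kraft's inequality IS satisfied.
A prefix code with these lengths CAN exist.

Kraft sum = 0.58984375. Satisfied.


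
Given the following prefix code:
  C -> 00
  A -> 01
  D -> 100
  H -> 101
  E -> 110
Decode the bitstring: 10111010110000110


Decoding step by step:
Bits 101 -> H
Bits 110 -> E
Bits 101 -> H
Bits 100 -> D
Bits 00 -> C
Bits 110 -> E


Decoded message: HEHDCE


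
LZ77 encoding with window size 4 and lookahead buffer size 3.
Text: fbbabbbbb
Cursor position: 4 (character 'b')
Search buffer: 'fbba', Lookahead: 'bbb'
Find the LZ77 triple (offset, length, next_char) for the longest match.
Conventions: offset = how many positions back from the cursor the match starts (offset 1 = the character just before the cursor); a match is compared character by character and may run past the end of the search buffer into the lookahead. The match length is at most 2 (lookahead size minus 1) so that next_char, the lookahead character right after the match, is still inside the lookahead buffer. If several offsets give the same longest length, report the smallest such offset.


Try each offset into the search buffer:
  offset=1 (pos 3, char 'a'): match length 0
  offset=2 (pos 2, char 'b'): match length 1
  offset=3 (pos 1, char 'b'): match length 2
  offset=4 (pos 0, char 'f'): match length 0
Longest match has length 2 at offset 3.
next_char = character at position 4 + 2 = 6 -> 'b'

Best match: offset=3, length=2 (matching 'bb' starting at position 1)
LZ77 triple: (3, 2, 'b')


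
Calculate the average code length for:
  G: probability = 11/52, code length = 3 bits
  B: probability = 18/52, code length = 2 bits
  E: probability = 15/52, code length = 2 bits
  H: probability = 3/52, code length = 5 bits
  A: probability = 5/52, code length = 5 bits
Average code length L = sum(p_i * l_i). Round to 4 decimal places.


Weighted contributions p_i * l_i:
  G: (11/52) * 3 = 33/52
  B: (18/52) * 2 = 36/52
  E: (15/52) * 2 = 30/52
  H: (3/52) * 5 = 15/52
  A: (5/52) * 5 = 25/52
Sum = (33 + 36 + 30 + 15 + 25)/52 = 139/52

L = 139/52 = 2.6731 bits/symbol


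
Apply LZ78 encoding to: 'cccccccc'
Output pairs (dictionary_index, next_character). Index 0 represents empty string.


LZ78 encoding steps:
Dictionary: {0: ''}
Step 1: w='' (idx 0), next='c' -> output (0, 'c'), add 'c' as idx 1
Step 2: w='c' (idx 1), next='c' -> output (1, 'c'), add 'cc' as idx 2
Step 3: w='cc' (idx 2), next='c' -> output (2, 'c'), add 'ccc' as idx 3
Step 4: w='cc' (idx 2), end of input -> output (2, '')


Encoded: [(0, 'c'), (1, 'c'), (2, 'c'), (2, '')]


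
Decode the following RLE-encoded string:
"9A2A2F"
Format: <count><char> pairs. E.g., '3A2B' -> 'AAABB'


Expanding each <count><char> pair:
  9A -> 'AAAAAAAAA'
  2A -> 'AA'
  2F -> 'FF'

Decoded = AAAAAAAAAAAFF


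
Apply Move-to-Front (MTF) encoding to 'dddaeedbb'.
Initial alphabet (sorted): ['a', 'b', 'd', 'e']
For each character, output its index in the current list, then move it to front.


MTF encoding:
'd': index 2 in ['a', 'b', 'd', 'e'] -> ['d', 'a', 'b', 'e']
'd': index 0 in ['d', 'a', 'b', 'e'] -> ['d', 'a', 'b', 'e']
'd': index 0 in ['d', 'a', 'b', 'e'] -> ['d', 'a', 'b', 'e']
'a': index 1 in ['d', 'a', 'b', 'e'] -> ['a', 'd', 'b', 'e']
'e': index 3 in ['a', 'd', 'b', 'e'] -> ['e', 'a', 'd', 'b']
'e': index 0 in ['e', 'a', 'd', 'b'] -> ['e', 'a', 'd', 'b']
'd': index 2 in ['e', 'a', 'd', 'b'] -> ['d', 'e', 'a', 'b']
'b': index 3 in ['d', 'e', 'a', 'b'] -> ['b', 'd', 'e', 'a']
'b': index 0 in ['b', 'd', 'e', 'a'] -> ['b', 'd', 'e', 'a']


Output: [2, 0, 0, 1, 3, 0, 2, 3, 0]


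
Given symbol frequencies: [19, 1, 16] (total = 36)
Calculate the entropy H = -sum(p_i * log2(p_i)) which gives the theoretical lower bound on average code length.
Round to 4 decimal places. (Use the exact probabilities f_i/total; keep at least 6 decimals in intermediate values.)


Per-symbol terms -p_i * log2(p_i) with p_i = f_i/36:
  p = 19/36 = 0.527778: log2(p) = -0.921997, -p*log2(p) = 0.486610
  p = 1/36 = 0.027778: log2(p) = -5.169925, -p*log2(p) = 0.143609
  p = 16/36 = 0.444444: log2(p) = -1.169925, -p*log2(p) = 0.519967
H = 0.486610 + 0.143609 + 0.519967 = 1.150186

H = 1.1502 bits/symbol


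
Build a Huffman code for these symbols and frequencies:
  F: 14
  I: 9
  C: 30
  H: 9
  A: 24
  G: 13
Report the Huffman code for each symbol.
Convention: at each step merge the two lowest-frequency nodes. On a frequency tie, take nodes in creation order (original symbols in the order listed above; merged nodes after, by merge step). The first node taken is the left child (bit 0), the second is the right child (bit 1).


Huffman tree construction:
Step 1: Merge I(9) + H(9) = 18
Step 2: Merge G(13) + F(14) = 27
Step 3: Merge (I+H)(18) + A(24) = 42
Step 4: Merge (G+F)(27) + C(30) = 57
Step 5: Merge ((I+H)+A)(42) + ((G+F)+C)(57) = 99
Read each symbol's code off the tree from the root (left child = 0, right child = 1).

Codes:
  F: 101 (length 3)
  I: 000 (length 3)
  C: 11 (length 2)
  H: 001 (length 3)
  A: 01 (length 2)
  G: 100 (length 3)
Average code length: 243/99 = 2.4545 bits/symbol


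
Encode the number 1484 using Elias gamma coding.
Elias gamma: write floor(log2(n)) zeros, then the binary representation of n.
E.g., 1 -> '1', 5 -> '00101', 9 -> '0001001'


num_bits = floor(log2(1484)) + 1 = 11
leading_zeros = num_bits - 1 = 10
binary(1484) = 10111001100

Elias gamma(1484) = '0000000000' + '10111001100' = 000000000010111001100 (21 bits)


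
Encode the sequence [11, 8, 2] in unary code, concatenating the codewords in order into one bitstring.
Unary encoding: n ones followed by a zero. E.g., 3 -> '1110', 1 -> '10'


Encode each number as n ones followed by a terminating 0:
  11 -> 111111111110 (12 bits)
  8 -> 111111110 (9 bits)
  2 -> 110 (3 bits)
Total length = 12 + 9 + 3 = 24 bits.

Unary([11, 8, 2]) = 111111111110111111110110 (24 bits)


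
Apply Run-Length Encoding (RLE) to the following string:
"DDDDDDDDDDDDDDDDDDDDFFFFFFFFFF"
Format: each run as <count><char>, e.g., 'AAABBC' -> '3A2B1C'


Scanning runs left to right:
  i=0: run of 'D' x 20 -> '20D'
  i=20: run of 'F' x 10 -> '10F'

RLE = 20D10F


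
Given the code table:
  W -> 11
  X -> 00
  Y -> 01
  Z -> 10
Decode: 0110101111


Decoding:
01 -> Y
10 -> Z
10 -> Z
11 -> W
11 -> W


Result: YZZWW


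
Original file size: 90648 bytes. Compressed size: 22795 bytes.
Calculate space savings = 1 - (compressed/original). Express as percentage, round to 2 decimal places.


ratio = compressed/original = 22795/90648 = 0.251467
savings = 1 - ratio = 1 - 0.251467 = 0.748533
as a percentage: 0.748533 * 100 = 74.85%

Space savings = 1 - 22795/90648 = 74.85%


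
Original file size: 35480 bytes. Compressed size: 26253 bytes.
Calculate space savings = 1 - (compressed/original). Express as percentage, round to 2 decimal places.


ratio = compressed/original = 26253/35480 = 0.739938
savings = 1 - ratio = 1 - 0.739938 = 0.260062
as a percentage: 0.260062 * 100 = 26.01%

Space savings = 1 - 26253/35480 = 26.01%


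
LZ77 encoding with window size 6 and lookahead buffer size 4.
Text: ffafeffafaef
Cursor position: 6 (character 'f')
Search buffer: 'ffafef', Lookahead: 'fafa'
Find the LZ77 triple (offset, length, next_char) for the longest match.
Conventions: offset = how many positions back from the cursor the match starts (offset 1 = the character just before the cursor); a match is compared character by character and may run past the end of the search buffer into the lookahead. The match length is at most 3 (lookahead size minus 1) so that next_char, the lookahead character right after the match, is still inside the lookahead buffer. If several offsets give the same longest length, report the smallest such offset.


Try each offset into the search buffer:
  offset=1 (pos 5, char 'f'): match length 1
  offset=2 (pos 4, char 'e'): match length 0
  offset=3 (pos 3, char 'f'): match length 1
  offset=4 (pos 2, char 'a'): match length 0
  offset=5 (pos 1, char 'f'): match length 3
  offset=6 (pos 0, char 'f'): match length 1
Longest match has length 3 at offset 5.
next_char = character at position 6 + 3 = 9 -> 'a'

Best match: offset=5, length=3 (matching 'faf' starting at position 1)
LZ77 triple: (5, 3, 'a')


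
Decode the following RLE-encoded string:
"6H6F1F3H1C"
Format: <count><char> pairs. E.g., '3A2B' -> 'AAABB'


Expanding each <count><char> pair:
  6H -> 'HHHHHH'
  6F -> 'FFFFFF'
  1F -> 'F'
  3H -> 'HHH'
  1C -> 'C'

Decoded = HHHHHHFFFFFFFHHHC


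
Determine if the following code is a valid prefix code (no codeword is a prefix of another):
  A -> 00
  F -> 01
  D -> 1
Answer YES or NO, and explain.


Checking each pair (does one codeword prefix another?):
  A='00' vs F='01': no prefix
  A='00' vs D='1': no prefix
  F='01' vs A='00': no prefix
  F='01' vs D='1': no prefix
  D='1' vs A='00': no prefix
  D='1' vs F='01': no prefix
No violation found over all pairs.

YES -- this is a valid prefix code. No codeword is a prefix of any other codeword.


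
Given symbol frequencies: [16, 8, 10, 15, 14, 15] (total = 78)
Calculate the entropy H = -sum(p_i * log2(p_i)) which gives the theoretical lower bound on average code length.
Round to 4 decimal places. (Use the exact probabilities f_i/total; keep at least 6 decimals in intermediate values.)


Per-symbol terms -p_i * log2(p_i) with p_i = f_i/78:
  p = 16/78 = 0.205128: log2(p) = -2.285402, -p*log2(p) = 0.468800
  p = 8/78 = 0.102564: log2(p) = -3.285402, -p*log2(p) = 0.336964
  p = 10/78 = 0.128205: log2(p) = -2.963474, -p*log2(p) = 0.379933
  p = 15/78 = 0.192308: log2(p) = -2.378512, -p*log2(p) = 0.457406
  p = 14/78 = 0.179487: log2(p) = -2.478047, -p*log2(p) = 0.444778
  p = 15/78 = 0.192308: log2(p) = -2.378512, -p*log2(p) = 0.457406
H = 0.468800 + 0.336964 + 0.379933 + 0.457406 + 0.444778 + 0.457406 = 2.545287

H = 2.5453 bits/symbol


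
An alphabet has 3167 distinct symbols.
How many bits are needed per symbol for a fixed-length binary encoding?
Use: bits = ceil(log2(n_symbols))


log2(3167) = 11.6289
Bracket: 2^11 = 2048 < 3167 <= 2^12 = 4096
So ceil(log2(3167)) = 12

bits = ceil(log2(3167)) = ceil(11.6289) = 12 bits


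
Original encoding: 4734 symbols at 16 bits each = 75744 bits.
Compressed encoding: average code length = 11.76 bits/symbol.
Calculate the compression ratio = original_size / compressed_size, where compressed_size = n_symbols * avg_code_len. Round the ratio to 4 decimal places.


original_size = n_symbols * orig_bits = 4734 * 16 = 75744 bits
compressed_size = n_symbols * avg_code_len = 4734 * 11.76 = 55671.84 bits
ratio = original_size / compressed_size = 75744 / 55671.84 = 1.3605

Compression ratio = 1.3605


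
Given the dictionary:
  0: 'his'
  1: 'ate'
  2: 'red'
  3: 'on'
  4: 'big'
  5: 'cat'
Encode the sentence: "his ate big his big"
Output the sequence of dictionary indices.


Look up each word in the dictionary:
  'his' -> 0
  'ate' -> 1
  'big' -> 4
  'his' -> 0
  'big' -> 4

Encoded: [0, 1, 4, 0, 4]


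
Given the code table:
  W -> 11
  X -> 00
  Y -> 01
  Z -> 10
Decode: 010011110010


Decoding:
01 -> Y
00 -> X
11 -> W
11 -> W
00 -> X
10 -> Z


Result: YXWWXZ


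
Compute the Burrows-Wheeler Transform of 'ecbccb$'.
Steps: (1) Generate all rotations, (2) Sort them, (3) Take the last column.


Rotations (sorted):
  0: $ecbccb -> last char: b
  1: b$ecbcc -> last char: c
  2: bccb$ec -> last char: c
  3: cb$ecbc -> last char: c
  4: cbccb$e -> last char: e
  5: ccb$ecb -> last char: b
  6: ecbccb$ -> last char: $


BWT = bccceb$


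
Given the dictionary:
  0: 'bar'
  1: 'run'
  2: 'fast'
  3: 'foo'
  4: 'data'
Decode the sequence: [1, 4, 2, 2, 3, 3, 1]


Look up each index in the dictionary:
  1 -> 'run'
  4 -> 'data'
  2 -> 'fast'
  2 -> 'fast'
  3 -> 'foo'
  3 -> 'foo'
  1 -> 'run'

Decoded: "run data fast fast foo foo run"


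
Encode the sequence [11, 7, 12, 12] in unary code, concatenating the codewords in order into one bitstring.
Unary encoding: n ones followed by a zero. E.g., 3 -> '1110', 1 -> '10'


Encode each number as n ones followed by a terminating 0:
  11 -> 111111111110 (12 bits)
  7 -> 11111110 (8 bits)
  12 -> 1111111111110 (13 bits)
  12 -> 1111111111110 (13 bits)
Total length = 12 + 8 + 13 + 13 = 46 bits.

Unary([11, 7, 12, 12]) = 1111111111101111111011111111111101111111111110 (46 bits)


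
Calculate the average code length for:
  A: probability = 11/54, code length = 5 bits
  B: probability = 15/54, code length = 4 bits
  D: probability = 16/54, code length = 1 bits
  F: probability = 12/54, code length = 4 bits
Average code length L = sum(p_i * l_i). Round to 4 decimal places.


Weighted contributions p_i * l_i:
  A: (11/54) * 5 = 55/54
  B: (15/54) * 4 = 60/54
  D: (16/54) * 1 = 16/54
  F: (12/54) * 4 = 48/54
Sum = (55 + 60 + 16 + 48)/54 = 179/54

L = 179/54 = 3.3148 bits/symbol


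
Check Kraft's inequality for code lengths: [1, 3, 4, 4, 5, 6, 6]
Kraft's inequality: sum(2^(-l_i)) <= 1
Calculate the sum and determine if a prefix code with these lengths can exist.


Sum = 2^(-1) + 2^(-3) + 2^(-4) + 2^(-4) + 2^(-5) + 2^(-6) + 2^(-6)
    = 0.5 + 0.125 + 0.0625 + 0.0625 + 0.03125 + 0.015625 + 0.015625
    = 52/64 = 0.8125
Since 0.8125 <= 1, Kraft's inequality IS satisfied.
A prefix code with these lengths CAN exist.

Kraft sum = 0.8125. Satisfied.


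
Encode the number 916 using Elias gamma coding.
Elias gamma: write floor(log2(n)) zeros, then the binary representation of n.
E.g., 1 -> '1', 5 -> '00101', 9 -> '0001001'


num_bits = floor(log2(916)) + 1 = 10
leading_zeros = num_bits - 1 = 9
binary(916) = 1110010100

Elias gamma(916) = '000000000' + '1110010100' = 0000000001110010100 (19 bits)


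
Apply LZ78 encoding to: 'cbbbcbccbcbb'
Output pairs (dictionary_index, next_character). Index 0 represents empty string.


LZ78 encoding steps:
Dictionary: {0: ''}
Step 1: w='' (idx 0), next='c' -> output (0, 'c'), add 'c' as idx 1
Step 2: w='' (idx 0), next='b' -> output (0, 'b'), add 'b' as idx 2
Step 3: w='b' (idx 2), next='b' -> output (2, 'b'), add 'bb' as idx 3
Step 4: w='c' (idx 1), next='b' -> output (1, 'b'), add 'cb' as idx 4
Step 5: w='c' (idx 1), next='c' -> output (1, 'c'), add 'cc' as idx 5
Step 6: w='b' (idx 2), next='c' -> output (2, 'c'), add 'bc' as idx 6
Step 7: w='bb' (idx 3), end of input -> output (3, '')


Encoded: [(0, 'c'), (0, 'b'), (2, 'b'), (1, 'b'), (1, 'c'), (2, 'c'), (3, '')]


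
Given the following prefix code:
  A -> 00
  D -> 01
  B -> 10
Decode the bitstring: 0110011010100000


Decoding step by step:
Bits 01 -> D
Bits 10 -> B
Bits 01 -> D
Bits 10 -> B
Bits 10 -> B
Bits 10 -> B
Bits 00 -> A
Bits 00 -> A


Decoded message: DBDBBBAA


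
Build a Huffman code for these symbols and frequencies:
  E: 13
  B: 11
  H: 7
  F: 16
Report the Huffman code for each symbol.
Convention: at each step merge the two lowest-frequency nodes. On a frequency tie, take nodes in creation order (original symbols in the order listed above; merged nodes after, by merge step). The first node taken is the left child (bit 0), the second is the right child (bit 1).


Huffman tree construction:
Step 1: Merge H(7) + B(11) = 18
Step 2: Merge E(13) + F(16) = 29
Step 3: Merge (H+B)(18) + (E+F)(29) = 47
Read each symbol's code off the tree from the root (left child = 0, right child = 1).

Codes:
  E: 10 (length 2)
  B: 01 (length 2)
  H: 00 (length 2)
  F: 11 (length 2)
Average code length: 94/47 = 2.0000 bits/symbol


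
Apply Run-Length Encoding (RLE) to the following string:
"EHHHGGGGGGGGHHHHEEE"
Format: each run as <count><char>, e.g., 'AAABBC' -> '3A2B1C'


Scanning runs left to right:
  i=0: run of 'E' x 1 -> '1E'
  i=1: run of 'H' x 3 -> '3H'
  i=4: run of 'G' x 8 -> '8G'
  i=12: run of 'H' x 4 -> '4H'
  i=16: run of 'E' x 3 -> '3E'

RLE = 1E3H8G4H3E


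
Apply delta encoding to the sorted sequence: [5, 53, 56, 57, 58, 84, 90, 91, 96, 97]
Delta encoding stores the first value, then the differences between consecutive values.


First value: 5
Deltas:
  53 - 5 = 48
  56 - 53 = 3
  57 - 56 = 1
  58 - 57 = 1
  84 - 58 = 26
  90 - 84 = 6
  91 - 90 = 1
  96 - 91 = 5
  97 - 96 = 1


Delta encoded: [5, 48, 3, 1, 1, 26, 6, 1, 5, 1]


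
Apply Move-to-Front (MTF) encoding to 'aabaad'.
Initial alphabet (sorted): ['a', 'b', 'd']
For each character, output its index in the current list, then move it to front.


MTF encoding:
'a': index 0 in ['a', 'b', 'd'] -> ['a', 'b', 'd']
'a': index 0 in ['a', 'b', 'd'] -> ['a', 'b', 'd']
'b': index 1 in ['a', 'b', 'd'] -> ['b', 'a', 'd']
'a': index 1 in ['b', 'a', 'd'] -> ['a', 'b', 'd']
'a': index 0 in ['a', 'b', 'd'] -> ['a', 'b', 'd']
'd': index 2 in ['a', 'b', 'd'] -> ['d', 'a', 'b']


Output: [0, 0, 1, 1, 0, 2]


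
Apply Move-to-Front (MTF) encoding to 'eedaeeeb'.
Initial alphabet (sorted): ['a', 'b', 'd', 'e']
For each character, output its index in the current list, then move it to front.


MTF encoding:
'e': index 3 in ['a', 'b', 'd', 'e'] -> ['e', 'a', 'b', 'd']
'e': index 0 in ['e', 'a', 'b', 'd'] -> ['e', 'a', 'b', 'd']
'd': index 3 in ['e', 'a', 'b', 'd'] -> ['d', 'e', 'a', 'b']
'a': index 2 in ['d', 'e', 'a', 'b'] -> ['a', 'd', 'e', 'b']
'e': index 2 in ['a', 'd', 'e', 'b'] -> ['e', 'a', 'd', 'b']
'e': index 0 in ['e', 'a', 'd', 'b'] -> ['e', 'a', 'd', 'b']
'e': index 0 in ['e', 'a', 'd', 'b'] -> ['e', 'a', 'd', 'b']
'b': index 3 in ['e', 'a', 'd', 'b'] -> ['b', 'e', 'a', 'd']


Output: [3, 0, 3, 2, 2, 0, 0, 3]


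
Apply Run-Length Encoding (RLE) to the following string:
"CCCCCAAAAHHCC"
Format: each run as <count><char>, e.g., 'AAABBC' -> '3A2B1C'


Scanning runs left to right:
  i=0: run of 'C' x 5 -> '5C'
  i=5: run of 'A' x 4 -> '4A'
  i=9: run of 'H' x 2 -> '2H'
  i=11: run of 'C' x 2 -> '2C'

RLE = 5C4A2H2C


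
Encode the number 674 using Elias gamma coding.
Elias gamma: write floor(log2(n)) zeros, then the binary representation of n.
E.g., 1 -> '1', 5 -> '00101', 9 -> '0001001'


num_bits = floor(log2(674)) + 1 = 10
leading_zeros = num_bits - 1 = 9
binary(674) = 1010100010

Elias gamma(674) = '000000000' + '1010100010' = 0000000001010100010 (19 bits)


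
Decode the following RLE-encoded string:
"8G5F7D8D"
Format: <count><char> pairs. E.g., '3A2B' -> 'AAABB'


Expanding each <count><char> pair:
  8G -> 'GGGGGGGG'
  5F -> 'FFFFF'
  7D -> 'DDDDDDD'
  8D -> 'DDDDDDDD'

Decoded = GGGGGGGGFFFFFDDDDDDDDDDDDDDD


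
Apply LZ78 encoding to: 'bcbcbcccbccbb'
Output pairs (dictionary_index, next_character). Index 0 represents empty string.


LZ78 encoding steps:
Dictionary: {0: ''}
Step 1: w='' (idx 0), next='b' -> output (0, 'b'), add 'b' as idx 1
Step 2: w='' (idx 0), next='c' -> output (0, 'c'), add 'c' as idx 2
Step 3: w='b' (idx 1), next='c' -> output (1, 'c'), add 'bc' as idx 3
Step 4: w='bc' (idx 3), next='c' -> output (3, 'c'), add 'bcc' as idx 4
Step 5: w='c' (idx 2), next='b' -> output (2, 'b'), add 'cb' as idx 5
Step 6: w='c' (idx 2), next='c' -> output (2, 'c'), add 'cc' as idx 6
Step 7: w='b' (idx 1), next='b' -> output (1, 'b'), add 'bb' as idx 7


Encoded: [(0, 'b'), (0, 'c'), (1, 'c'), (3, 'c'), (2, 'b'), (2, 'c'), (1, 'b')]
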